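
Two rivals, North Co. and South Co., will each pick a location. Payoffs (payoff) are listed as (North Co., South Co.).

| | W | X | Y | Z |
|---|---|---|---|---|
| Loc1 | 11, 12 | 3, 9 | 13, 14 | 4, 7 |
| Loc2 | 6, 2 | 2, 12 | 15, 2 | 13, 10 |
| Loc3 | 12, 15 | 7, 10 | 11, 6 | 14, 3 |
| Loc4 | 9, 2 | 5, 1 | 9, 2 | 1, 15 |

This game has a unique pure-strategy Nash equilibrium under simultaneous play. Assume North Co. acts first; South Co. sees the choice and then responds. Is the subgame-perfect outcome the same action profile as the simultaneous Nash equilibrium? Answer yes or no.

South Co. best-responds to each possible North Co. move:
- Loc1: BR = Y, leader payoff 13.
- Loc2: BR = X, leader payoff 2.
- Loc3: BR = W, leader payoff 12.
- Loc4: BR = Z, leader payoff 1.
Maximizing over 13, 2, 12, 1, North Co. chooses Loc1. Subgame-perfect outcome: (Loc1, Y) with payoffs (13, 14).
Now find the simultaneous Nash equilibrium.
North Co.'s best replies: W→Loc3; X→Loc3; Y→Loc2; Z→Loc3.
South Co.'s best replies: Loc1→Y; Loc2→X; Loc3→W; Loc4→Z.
The unique mutual best reply is (Loc3, W), giving (12, 15).
Sequential outcome (Loc1, Y) differs from the Nash profile (Loc3, W).

no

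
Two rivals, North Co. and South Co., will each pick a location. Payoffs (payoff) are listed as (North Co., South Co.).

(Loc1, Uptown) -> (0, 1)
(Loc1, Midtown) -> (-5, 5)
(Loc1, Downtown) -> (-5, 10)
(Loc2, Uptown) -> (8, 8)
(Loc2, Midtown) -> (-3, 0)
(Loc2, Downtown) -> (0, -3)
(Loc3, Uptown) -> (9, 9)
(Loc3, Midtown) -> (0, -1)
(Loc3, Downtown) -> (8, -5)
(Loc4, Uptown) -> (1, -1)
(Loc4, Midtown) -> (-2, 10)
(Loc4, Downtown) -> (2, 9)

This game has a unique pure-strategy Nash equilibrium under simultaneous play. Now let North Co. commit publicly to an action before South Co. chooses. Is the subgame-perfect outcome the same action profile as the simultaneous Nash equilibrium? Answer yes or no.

yes

Work backward from South Co.'s decision.
- Loc1 → South Co. plays Downtown (best of 1, 5, 10); North Co. gets -5.
- Loc2 → South Co. plays Uptown (best of 8, 0, -3); North Co. gets 8.
- Loc3 → South Co. plays Uptown (best of 9, -1, -5); North Co. gets 9.
- Loc4 → South Co. plays Midtown (best of -1, 10, 9); North Co. gets -2.
North Co.'s induced payoffs are -5, 8, 9, -2, so North Co. commits to Loc3. Subgame-perfect outcome: (Loc3, Uptown) with payoffs (9, 9).
Now find the simultaneous Nash equilibrium.
North Co.'s best replies: Uptown→Loc3; Midtown→Loc3; Downtown→Loc3.
South Co.'s best replies: Loc1→Downtown; Loc2→Uptown; Loc3→Uptown; Loc4→Midtown.
Only (Loc3, Uptown) has each player best-responding; Nash payoffs (9, 9).
Sequential outcome (Loc3, Uptown) coincides with the Nash profile (Loc3, Uptown).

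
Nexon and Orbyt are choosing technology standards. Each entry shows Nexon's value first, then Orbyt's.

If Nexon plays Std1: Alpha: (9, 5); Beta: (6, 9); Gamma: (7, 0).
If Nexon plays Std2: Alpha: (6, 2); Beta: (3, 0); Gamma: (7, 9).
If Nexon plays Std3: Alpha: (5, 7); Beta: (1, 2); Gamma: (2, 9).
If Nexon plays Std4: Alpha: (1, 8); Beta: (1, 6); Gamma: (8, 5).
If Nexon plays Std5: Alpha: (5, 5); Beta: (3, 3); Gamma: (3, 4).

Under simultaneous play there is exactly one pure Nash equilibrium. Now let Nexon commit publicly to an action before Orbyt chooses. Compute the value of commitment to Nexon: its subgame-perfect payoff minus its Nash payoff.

Orbyt best-responds to each possible Nexon move:
- Std1 → Orbyt plays Beta (best of 5, 9, 0); Nexon gets 6.
- Std2 → Orbyt plays Gamma (best of 2, 0, 9); Nexon gets 7.
- Std3 → Orbyt plays Gamma (best of 7, 2, 9); Nexon gets 2.
- Std4 → Orbyt plays Alpha (best of 8, 6, 5); Nexon gets 1.
- Std5 → Orbyt plays Alpha (best of 5, 3, 4); Nexon gets 5.
Maximizing over 6, 7, 2, 1, 5, Nexon chooses Std2. Subgame-perfect outcome: (Std2, Gamma) with payoffs (7, 9).
Under simultaneous play:
Nexon's best replies: Alpha→Std1; Beta→Std1; Gamma→Std4.
Orbyt's best replies: Std1→Beta; Std2→Gamma; Std3→Gamma; Std4→Alpha; Std5→Alpha.
The unique mutual best reply is (Std1, Beta), giving (6, 9).
Nexon's commitment gain: 7 − 6 = 1.

1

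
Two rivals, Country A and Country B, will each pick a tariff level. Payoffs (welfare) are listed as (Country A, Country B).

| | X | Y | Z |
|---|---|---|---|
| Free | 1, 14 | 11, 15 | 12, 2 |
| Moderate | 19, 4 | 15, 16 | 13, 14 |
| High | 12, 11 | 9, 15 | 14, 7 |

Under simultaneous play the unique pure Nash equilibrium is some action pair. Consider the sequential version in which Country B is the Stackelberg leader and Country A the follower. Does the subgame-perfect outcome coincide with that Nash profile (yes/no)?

Country A best-responds to each possible Country B move:
- X: BR = Moderate, leader payoff 4.
- Y: BR = Moderate, leader payoff 16.
- Z: BR = High, leader payoff 7.
Among 4, 16, 7, the best is 16 at Y. Subgame-perfect outcome: (Moderate, Y) with payoffs (15, 16).
For the simultaneous game, intersect best replies.
Country A's best replies: X→Moderate; Y→Moderate; Z→High.
Country B's best replies: Free→Y; Moderate→Y; High→Y.
The unique mutual best reply is (Moderate, Y), giving (15, 16).
Sequential outcome (Moderate, Y) coincides with the Nash profile (Moderate, Y).

yes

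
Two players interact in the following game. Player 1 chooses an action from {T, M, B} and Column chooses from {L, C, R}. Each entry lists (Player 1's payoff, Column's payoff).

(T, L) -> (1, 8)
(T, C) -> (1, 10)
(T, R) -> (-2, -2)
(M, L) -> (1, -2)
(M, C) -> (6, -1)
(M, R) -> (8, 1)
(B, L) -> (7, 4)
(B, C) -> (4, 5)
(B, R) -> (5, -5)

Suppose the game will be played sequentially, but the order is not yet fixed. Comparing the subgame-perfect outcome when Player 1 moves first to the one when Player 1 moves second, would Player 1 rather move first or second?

If Player 1 leads: Column's best replies are T→C, M→R, B→C; Player 1's induced payoffs 1, 8, 4; outcome (M, R), payoffs (8, 1).
If Column leads: Player 1's best replies are L→B, C→M, R→M; Column's induced payoffs 4, -1, 1; outcome (B, L), payoffs (7, 4).
Player 1 gets 8 moving first and 7 moving second, so Player 1 prefers to move first.

first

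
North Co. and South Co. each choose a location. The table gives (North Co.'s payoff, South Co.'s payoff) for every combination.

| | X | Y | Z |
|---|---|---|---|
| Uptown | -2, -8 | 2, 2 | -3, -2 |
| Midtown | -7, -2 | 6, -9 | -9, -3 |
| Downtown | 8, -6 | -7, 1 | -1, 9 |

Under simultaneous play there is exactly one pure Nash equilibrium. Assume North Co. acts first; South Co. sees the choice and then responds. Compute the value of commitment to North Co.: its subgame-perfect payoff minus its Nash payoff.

South Co. best-responds to each possible North Co. move:
- Uptown → South Co. plays Y (best of -8, 2, -2); North Co. gets 2.
- Midtown → South Co. plays X (best of -2, -9, -3); North Co. gets -7.
- Downtown → South Co. plays Z (best of -6, 1, 9); North Co. gets -1.
North Co.'s induced payoffs are 2, -7, -1, so North Co. commits to Uptown. Subgame-perfect outcome: (Uptown, Y) with payoffs (2, 2).
For the simultaneous game, intersect best replies.
North Co.'s best replies: X→Downtown; Y→Midtown; Z→Downtown.
South Co.'s best replies: Uptown→Y; Midtown→X; Downtown→Z.
The unique mutual best reply is (Downtown, Z), giving (-1, 9).
North Co.'s commitment gain: 2 − -1 = 3.

3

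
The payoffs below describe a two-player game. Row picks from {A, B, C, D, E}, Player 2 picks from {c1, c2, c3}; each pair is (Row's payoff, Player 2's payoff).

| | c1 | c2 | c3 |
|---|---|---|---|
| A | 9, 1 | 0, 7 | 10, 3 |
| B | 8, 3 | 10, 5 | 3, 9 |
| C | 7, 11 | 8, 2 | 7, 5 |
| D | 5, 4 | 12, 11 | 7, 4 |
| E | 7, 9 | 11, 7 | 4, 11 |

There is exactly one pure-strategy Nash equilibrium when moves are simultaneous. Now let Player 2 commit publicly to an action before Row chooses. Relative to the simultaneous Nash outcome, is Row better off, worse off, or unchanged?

unchanged

Work backward from Row's decision.
- c1: Row compares 9, 8, 7, 5, 7 and picks A; Player 2 would get 1.
- c2: Row compares 0, 10, 8, 12, 11 and picks D; Player 2 would get 11.
- c3: Row compares 10, 3, 7, 7, 4 and picks A; Player 2 would get 3.
Among 1, 11, 3, the best is 11 at c2. Subgame-perfect outcome: (D, c2) with payoffs (12, 11).
Under simultaneous play:
Row's best replies: c1→A; c2→D; c3→A.
Player 2's best replies: A→c2; B→c3; C→c1; D→c2; E→c3.
The unique mutual best reply is (D, c2), giving (12, 11).
Row earns 12 sequentially versus 12 at the Nash outcome: unchanged.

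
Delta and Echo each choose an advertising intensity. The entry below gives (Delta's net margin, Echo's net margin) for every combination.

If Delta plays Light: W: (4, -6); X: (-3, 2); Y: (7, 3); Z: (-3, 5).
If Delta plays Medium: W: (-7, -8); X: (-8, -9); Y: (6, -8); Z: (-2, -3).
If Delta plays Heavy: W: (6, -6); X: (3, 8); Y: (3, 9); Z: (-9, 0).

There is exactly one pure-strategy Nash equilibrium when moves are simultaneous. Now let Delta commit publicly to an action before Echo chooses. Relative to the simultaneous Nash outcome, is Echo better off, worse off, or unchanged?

Solve by backward induction (Delta leads).
- Light: Echo compares -6, 2, 3, 5 and picks Z; Delta would get -3.
- Medium: Echo compares -8, -9, -8, -3 and picks Z; Delta would get -2.
- Heavy: Echo compares -6, 8, 9, 0 and picks Y; Delta would get 3.
Delta's induced payoffs are -3, -2, 3, so Delta commits to Heavy. Subgame-perfect outcome: (Heavy, Y) with payoffs (3, 9).
For the simultaneous game, intersect best replies.
Delta's best replies: W→Heavy; X→Heavy; Y→Light; Z→Medium.
Echo's best replies: Light→Z; Medium→Z; Heavy→Y.
The unique mutual best reply is (Medium, Z), giving (-2, -3).
Echo earns 9 sequentially versus -3 at the Nash outcome: better off.

better off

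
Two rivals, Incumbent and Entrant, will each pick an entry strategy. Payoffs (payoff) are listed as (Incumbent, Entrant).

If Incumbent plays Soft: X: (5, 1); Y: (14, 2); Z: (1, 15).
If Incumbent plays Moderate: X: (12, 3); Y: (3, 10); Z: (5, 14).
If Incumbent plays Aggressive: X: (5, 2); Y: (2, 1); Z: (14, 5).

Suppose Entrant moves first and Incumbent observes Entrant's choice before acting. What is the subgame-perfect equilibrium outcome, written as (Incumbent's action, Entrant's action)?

Work backward from Incumbent's decision.
- X: BR = Moderate, leader payoff 3.
- Y: BR = Soft, leader payoff 2.
- Z: BR = Aggressive, leader payoff 5.
Maximizing over 3, 2, 5, Entrant chooses Z. Subgame-perfect outcome: (Aggressive, Z) with payoffs (14, 5).

(Aggressive, Z)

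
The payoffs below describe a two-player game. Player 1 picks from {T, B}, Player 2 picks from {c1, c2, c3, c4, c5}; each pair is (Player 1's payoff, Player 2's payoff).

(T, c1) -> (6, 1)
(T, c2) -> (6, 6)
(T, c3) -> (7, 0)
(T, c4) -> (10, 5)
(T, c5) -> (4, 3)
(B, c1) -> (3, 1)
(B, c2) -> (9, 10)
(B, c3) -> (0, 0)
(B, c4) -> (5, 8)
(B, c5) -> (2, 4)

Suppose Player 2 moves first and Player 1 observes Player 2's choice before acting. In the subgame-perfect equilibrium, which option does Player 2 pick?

c2

Work backward from Player 1's decision.
- c1: Player 1 compares 6, 3 and picks T; Player 2 would get 1.
- c2: Player 1 compares 6, 9 and picks B; Player 2 would get 10.
- c3: Player 1 compares 7, 0 and picks T; Player 2 would get 0.
- c4: Player 1 compares 10, 5 and picks T; Player 2 would get 5.
- c5: Player 1 compares 4, 2 and picks T; Player 2 would get 3.
Player 2's induced payoffs are 1, 10, 0, 5, 3, so Player 2 commits to c2. Subgame-perfect outcome: (B, c2) with payoffs (9, 10).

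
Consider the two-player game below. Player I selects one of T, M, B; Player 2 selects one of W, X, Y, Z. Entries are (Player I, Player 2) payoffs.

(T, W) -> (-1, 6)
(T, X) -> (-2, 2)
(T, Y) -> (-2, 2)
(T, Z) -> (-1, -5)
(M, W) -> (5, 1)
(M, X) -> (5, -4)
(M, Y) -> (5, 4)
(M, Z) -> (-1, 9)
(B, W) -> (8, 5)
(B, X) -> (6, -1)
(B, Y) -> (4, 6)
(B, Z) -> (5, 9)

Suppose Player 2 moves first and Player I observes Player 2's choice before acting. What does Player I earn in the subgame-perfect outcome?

5

Solve by backward induction (Player 2 leads).
- W: BR = B, leader payoff 5.
- X: BR = B, leader payoff -1.
- Y: BR = M, leader payoff 4.
- Z: BR = B, leader payoff 9.
Player 2's induced payoffs are 5, -1, 4, 9, so Player 2 commits to Z. Subgame-perfect outcome: (B, Z) with payoffs (5, 9).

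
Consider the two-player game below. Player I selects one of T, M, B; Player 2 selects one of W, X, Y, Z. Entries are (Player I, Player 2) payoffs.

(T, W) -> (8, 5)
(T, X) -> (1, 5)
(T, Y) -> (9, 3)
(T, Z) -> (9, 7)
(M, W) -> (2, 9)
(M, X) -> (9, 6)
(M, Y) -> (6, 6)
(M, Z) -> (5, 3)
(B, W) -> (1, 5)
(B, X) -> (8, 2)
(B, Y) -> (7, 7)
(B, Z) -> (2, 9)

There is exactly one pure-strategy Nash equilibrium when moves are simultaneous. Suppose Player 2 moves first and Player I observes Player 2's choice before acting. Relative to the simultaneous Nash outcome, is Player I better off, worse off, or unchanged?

unchanged

Solve by backward induction (Player 2 leads).
- W: Player I compares 8, 2, 1 and picks T; Player 2 would get 5.
- X: Player I compares 1, 9, 8 and picks M; Player 2 would get 6.
- Y: Player I compares 9, 6, 7 and picks T; Player 2 would get 3.
- Z: Player I compares 9, 5, 2 and picks T; Player 2 would get 7.
Player 2's induced payoffs are 5, 6, 3, 7, so Player 2 commits to Z. Subgame-perfect outcome: (T, Z) with payoffs (9, 7).
Now find the simultaneous Nash equilibrium.
Player I's best replies: W→T; X→M; Y→T; Z→T.
Player 2's best replies: T→Z; M→W; B→Z.
The unique mutual best reply is (T, Z), giving (9, 7).
Player I earns 9 sequentially versus 9 at the Nash outcome: unchanged.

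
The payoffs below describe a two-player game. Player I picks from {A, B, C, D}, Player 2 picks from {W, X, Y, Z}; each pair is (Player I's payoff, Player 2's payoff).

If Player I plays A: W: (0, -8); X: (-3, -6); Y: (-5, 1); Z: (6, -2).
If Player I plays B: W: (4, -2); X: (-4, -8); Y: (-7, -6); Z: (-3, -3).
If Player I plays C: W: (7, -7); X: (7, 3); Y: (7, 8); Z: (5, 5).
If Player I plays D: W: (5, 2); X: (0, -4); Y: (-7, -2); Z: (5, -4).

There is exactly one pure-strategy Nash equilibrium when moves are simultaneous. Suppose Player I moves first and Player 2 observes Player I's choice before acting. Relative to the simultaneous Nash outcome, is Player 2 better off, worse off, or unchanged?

Solve by backward induction (Player I leads).
- A → Player 2 plays Y (best of -8, -6, 1, -2); Player I gets -5.
- B → Player 2 plays W (best of -2, -8, -6, -3); Player I gets 4.
- C → Player 2 plays Y (best of -7, 3, 8, 5); Player I gets 7.
- D → Player 2 plays W (best of 2, -4, -2, -4); Player I gets 5.
Maximizing over -5, 4, 7, 5, Player I chooses C. Subgame-perfect outcome: (C, Y) with payoffs (7, 8).
Under simultaneous play:
Player I's best replies: W→C; X→C; Y→C; Z→A.
Player 2's best replies: A→Y; B→W; C→Y; D→W.
The unique mutual best reply is (C, Y), giving (7, 8).
Player 2 earns 8 sequentially versus 8 at the Nash outcome: unchanged.

unchanged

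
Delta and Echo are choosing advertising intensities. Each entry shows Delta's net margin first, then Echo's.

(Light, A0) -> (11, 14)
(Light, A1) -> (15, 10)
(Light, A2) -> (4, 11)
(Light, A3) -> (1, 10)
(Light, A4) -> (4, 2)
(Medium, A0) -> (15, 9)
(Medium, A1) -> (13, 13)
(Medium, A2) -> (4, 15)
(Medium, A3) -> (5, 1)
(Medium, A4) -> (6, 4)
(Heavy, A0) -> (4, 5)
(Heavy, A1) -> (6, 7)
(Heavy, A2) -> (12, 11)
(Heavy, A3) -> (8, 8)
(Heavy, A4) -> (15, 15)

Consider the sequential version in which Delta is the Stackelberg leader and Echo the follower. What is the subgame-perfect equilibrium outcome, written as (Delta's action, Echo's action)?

Echo best-responds to each possible Delta move:
- Light → Echo plays A0 (best of 14, 10, 11, 10, 2); Delta gets 11.
- Medium → Echo plays A2 (best of 9, 13, 15, 1, 4); Delta gets 4.
- Heavy → Echo plays A4 (best of 5, 7, 11, 8, 15); Delta gets 15.
Among 11, 4, 15, the best is 15 at Heavy. Subgame-perfect outcome: (Heavy, A4) with payoffs (15, 15).

(Heavy, A4)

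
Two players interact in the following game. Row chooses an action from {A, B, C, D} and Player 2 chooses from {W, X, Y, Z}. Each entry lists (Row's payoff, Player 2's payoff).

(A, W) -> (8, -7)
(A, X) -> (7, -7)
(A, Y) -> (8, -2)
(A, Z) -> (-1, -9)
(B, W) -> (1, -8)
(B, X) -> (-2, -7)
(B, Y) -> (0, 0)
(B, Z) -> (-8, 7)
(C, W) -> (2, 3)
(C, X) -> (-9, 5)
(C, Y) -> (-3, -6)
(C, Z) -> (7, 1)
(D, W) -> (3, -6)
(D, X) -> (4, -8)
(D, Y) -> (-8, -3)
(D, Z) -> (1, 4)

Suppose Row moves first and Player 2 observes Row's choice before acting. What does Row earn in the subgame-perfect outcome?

8

Solve by backward induction (Row leads).
- A → Player 2 plays Y (best of -7, -7, -2, -9); Row gets 8.
- B → Player 2 plays Z (best of -8, -7, 0, 7); Row gets -8.
- C → Player 2 plays X (best of 3, 5, -6, 1); Row gets -9.
- D → Player 2 plays Z (best of -6, -8, -3, 4); Row gets 1.
Among 8, -8, -9, 1, the best is 8 at A. Subgame-perfect outcome: (A, Y) with payoffs (8, -2).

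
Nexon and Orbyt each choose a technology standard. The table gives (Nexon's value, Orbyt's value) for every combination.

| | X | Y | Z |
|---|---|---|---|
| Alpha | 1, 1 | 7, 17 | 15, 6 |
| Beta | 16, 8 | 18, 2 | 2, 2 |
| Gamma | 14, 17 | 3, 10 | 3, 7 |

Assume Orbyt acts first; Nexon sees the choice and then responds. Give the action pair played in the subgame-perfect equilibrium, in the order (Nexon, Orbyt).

Nexon best-responds to each possible Orbyt move:
- X: BR = Beta, leader payoff 8.
- Y: BR = Beta, leader payoff 2.
- Z: BR = Alpha, leader payoff 6.
Among 8, 2, 6, the best is 8 at X. Subgame-perfect outcome: (Beta, X) with payoffs (16, 8).

(Beta, X)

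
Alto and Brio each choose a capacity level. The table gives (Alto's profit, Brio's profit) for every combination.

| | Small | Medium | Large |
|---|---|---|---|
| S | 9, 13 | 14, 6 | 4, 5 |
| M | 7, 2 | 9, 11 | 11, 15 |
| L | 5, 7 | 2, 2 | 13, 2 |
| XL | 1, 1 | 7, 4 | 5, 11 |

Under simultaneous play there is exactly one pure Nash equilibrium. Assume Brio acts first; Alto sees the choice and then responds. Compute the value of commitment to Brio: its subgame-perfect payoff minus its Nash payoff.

Solve by backward induction (Brio leads).
- Small: BR = S, leader payoff 13.
- Medium: BR = S, leader payoff 6.
- Large: BR = L, leader payoff 2.
Brio's induced payoffs are 13, 6, 2, so Brio commits to Small. Subgame-perfect outcome: (S, Small) with payoffs (9, 13).
For the simultaneous game, intersect best replies.
Alto's best replies: Small→S; Medium→S; Large→L.
Brio's best replies: S→Small; M→Large; L→Small; XL→Large.
The unique mutual best reply is (S, Small), giving (9, 13).
Brio's commitment gain: 13 − 13 = 0.

0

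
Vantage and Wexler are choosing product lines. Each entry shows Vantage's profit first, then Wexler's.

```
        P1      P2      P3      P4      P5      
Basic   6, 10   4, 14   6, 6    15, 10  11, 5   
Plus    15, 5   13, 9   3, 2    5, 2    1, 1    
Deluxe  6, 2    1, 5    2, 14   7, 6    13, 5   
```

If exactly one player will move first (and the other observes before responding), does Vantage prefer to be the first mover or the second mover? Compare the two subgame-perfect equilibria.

If Vantage leads: Wexler's best replies are Basic→P2, Plus→P2, Deluxe→P3; Vantage's induced payoffs 4, 13, 2; outcome (Plus, P2), payoffs (13, 9).
If Wexler leads: Vantage's best replies are P1→Plus, P2→Plus, P3→Basic, P4→Basic, P5→Deluxe; Wexler's induced payoffs 5, 9, 6, 10, 5; outcome (Basic, P4), payoffs (15, 10).
Vantage gets 13 moving first and 15 moving second, so Vantage prefers to move second.

second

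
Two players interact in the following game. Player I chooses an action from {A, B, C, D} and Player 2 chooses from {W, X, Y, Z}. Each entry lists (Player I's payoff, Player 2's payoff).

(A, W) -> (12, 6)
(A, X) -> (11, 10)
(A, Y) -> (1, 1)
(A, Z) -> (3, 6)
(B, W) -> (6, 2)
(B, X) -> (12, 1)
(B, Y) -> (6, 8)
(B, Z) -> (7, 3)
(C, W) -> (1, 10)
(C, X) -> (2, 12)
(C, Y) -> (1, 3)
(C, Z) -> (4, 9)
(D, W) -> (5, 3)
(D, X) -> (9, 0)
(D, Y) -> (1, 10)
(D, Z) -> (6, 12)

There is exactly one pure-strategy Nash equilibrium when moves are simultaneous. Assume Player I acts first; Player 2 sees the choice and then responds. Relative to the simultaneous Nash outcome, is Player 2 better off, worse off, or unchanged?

Player 2 best-responds to each possible Player I move:
- A: Player 2 compares 6, 10, 1, 6 and picks X; Player I would get 11.
- B: Player 2 compares 2, 1, 8, 3 and picks Y; Player I would get 6.
- C: Player 2 compares 10, 12, 3, 9 and picks X; Player I would get 2.
- D: Player 2 compares 3, 0, 10, 12 and picks Z; Player I would get 6.
Among 11, 6, 2, 6, the best is 11 at A. Subgame-perfect outcome: (A, X) with payoffs (11, 10).
Under simultaneous play:
Player I's best replies: W→A; X→B; Y→B; Z→B.
Player 2's best replies: A→X; B→Y; C→X; D→Z.
The unique mutual best reply is (B, Y), giving (6, 8).
Player 2 earns 10 sequentially versus 8 at the Nash outcome: better off.

better off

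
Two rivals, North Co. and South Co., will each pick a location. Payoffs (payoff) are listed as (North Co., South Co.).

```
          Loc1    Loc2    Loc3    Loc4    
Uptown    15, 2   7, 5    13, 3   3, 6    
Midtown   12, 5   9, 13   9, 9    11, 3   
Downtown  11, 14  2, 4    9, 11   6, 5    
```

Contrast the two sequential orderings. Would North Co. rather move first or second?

If North Co. leads: South Co.'s best replies are Uptown→Loc4, Midtown→Loc2, Downtown→Loc1; North Co.'s induced payoffs 3, 9, 11; outcome (Downtown, Loc1), payoffs (11, 14).
If South Co. leads: North Co.'s best replies are Loc1→Uptown, Loc2→Midtown, Loc3→Uptown, Loc4→Midtown; South Co.'s induced payoffs 2, 13, 3, 3; outcome (Midtown, Loc2), payoffs (9, 13).
North Co. gets 11 moving first and 9 moving second, so North Co. prefers to move first.

first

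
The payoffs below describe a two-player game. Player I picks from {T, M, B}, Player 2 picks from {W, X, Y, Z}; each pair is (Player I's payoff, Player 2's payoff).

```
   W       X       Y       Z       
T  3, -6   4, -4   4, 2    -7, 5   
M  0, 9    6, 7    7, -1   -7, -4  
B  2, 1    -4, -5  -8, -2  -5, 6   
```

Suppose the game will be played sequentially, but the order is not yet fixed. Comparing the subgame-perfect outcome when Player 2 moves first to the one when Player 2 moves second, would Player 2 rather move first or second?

second

If Player I leads: Player 2's best replies are T→Z, M→W, B→Z; Player I's induced payoffs -7, 0, -5; outcome (M, W), payoffs (0, 9).
If Player 2 leads: Player I's best replies are W→T, X→M, Y→M, Z→B; Player 2's induced payoffs -6, 7, -1, 6; outcome (M, X), payoffs (6, 7).
Player 2 gets 7 moving first and 9 moving second, so Player 2 prefers to move second.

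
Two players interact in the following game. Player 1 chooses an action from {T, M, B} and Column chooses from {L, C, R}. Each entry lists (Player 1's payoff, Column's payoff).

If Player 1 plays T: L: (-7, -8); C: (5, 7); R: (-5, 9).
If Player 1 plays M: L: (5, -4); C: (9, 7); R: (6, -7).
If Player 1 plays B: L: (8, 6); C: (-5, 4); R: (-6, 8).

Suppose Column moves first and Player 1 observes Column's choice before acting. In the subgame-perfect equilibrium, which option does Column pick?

Work backward from Player 1's decision.
- L: Player 1 compares -7, 5, 8 and picks B; Column would get 6.
- C: Player 1 compares 5, 9, -5 and picks M; Column would get 7.
- R: Player 1 compares -5, 6, -6 and picks M; Column would get -7.
Column's induced payoffs are 6, 7, -7, so Column commits to C. Subgame-perfect outcome: (M, C) with payoffs (9, 7).

C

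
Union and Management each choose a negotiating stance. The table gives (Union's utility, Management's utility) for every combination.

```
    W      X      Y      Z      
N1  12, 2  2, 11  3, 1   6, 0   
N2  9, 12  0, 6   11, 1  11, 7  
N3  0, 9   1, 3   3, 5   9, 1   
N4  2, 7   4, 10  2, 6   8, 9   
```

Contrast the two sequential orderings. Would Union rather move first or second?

If Union leads: Management's best replies are N1→X, N2→W, N3→W, N4→X; Union's induced payoffs 2, 9, 0, 4; outcome (N2, W), payoffs (9, 12).
If Management leads: Union's best replies are W→N1, X→N4, Y→N2, Z→N2; Management's induced payoffs 2, 10, 1, 7; outcome (N4, X), payoffs (4, 10).
Union gets 9 moving first and 4 moving second, so Union prefers to move first.

first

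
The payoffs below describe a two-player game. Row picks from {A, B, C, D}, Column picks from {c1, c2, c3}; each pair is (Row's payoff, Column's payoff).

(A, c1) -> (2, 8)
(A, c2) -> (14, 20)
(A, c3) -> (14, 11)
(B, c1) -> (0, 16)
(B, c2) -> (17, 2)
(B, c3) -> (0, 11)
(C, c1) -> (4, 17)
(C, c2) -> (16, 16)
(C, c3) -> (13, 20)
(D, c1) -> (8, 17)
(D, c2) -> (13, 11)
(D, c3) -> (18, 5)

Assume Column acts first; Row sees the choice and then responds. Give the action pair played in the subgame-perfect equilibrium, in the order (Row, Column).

(D, c1)

Row best-responds to each possible Column move:
- c1 → Row plays D (best of 2, 0, 4, 8); Column gets 17.
- c2 → Row plays B (best of 14, 17, 16, 13); Column gets 2.
- c3 → Row plays D (best of 14, 0, 13, 18); Column gets 5.
Among 17, 2, 5, the best is 17 at c1. Subgame-perfect outcome: (D, c1) with payoffs (8, 17).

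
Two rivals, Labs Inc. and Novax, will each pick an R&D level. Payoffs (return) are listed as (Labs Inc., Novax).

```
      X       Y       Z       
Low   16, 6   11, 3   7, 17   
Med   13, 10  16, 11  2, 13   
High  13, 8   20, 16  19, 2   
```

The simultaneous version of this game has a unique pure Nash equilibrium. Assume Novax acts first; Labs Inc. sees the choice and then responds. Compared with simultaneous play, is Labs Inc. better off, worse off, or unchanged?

Work backward from Labs Inc.'s decision.
- X: BR = Low, leader payoff 6.
- Y: BR = High, leader payoff 16.
- Z: BR = High, leader payoff 2.
Among 6, 16, 2, the best is 16 at Y. Subgame-perfect outcome: (High, Y) with payoffs (20, 16).
Now find the simultaneous Nash equilibrium.
Labs Inc.'s best replies: X→Low; Y→High; Z→High.
Novax's best replies: Low→Z; Med→Z; High→Y.
Only (High, Y) has each player best-responding; Nash payoffs (20, 16).
Labs Inc. earns 20 sequentially versus 20 at the Nash outcome: unchanged.

unchanged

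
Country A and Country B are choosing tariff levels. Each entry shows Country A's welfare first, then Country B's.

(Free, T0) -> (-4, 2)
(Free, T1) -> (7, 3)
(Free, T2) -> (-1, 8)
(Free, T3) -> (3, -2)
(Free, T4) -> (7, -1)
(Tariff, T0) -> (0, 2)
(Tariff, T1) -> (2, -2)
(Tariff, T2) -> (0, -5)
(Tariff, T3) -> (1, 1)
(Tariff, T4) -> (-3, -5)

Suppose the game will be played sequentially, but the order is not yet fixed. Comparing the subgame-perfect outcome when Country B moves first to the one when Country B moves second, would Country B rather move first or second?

If Country A leads: Country B's best replies are Free→T2, Tariff→T0; Country A's induced payoffs -1, 0; outcome (Tariff, T0), payoffs (0, 2).
If Country B leads: Country A's best replies are T0→Tariff, T1→Free, T2→Tariff, T3→Free, T4→Free; Country B's induced payoffs 2, 3, -5, -2, -1; outcome (Free, T1), payoffs (7, 3).
Country B gets 3 moving first and 2 moving second, so Country B prefers to move first.

first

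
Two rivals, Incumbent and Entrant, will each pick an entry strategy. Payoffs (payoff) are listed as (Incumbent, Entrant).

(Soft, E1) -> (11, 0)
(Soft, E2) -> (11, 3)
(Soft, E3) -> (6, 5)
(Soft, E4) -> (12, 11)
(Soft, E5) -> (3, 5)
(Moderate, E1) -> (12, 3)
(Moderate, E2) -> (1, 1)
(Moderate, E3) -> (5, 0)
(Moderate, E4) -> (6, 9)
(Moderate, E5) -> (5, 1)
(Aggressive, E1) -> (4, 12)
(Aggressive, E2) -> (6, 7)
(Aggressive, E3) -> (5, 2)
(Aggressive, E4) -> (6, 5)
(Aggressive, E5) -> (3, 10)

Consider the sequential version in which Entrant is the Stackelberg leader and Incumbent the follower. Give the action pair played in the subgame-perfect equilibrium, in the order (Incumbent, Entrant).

(Soft, E4)

Incumbent best-responds to each possible Entrant move:
- E1: BR = Moderate, leader payoff 3.
- E2: BR = Soft, leader payoff 3.
- E3: BR = Soft, leader payoff 5.
- E4: BR = Soft, leader payoff 11.
- E5: BR = Moderate, leader payoff 1.
Entrant's induced payoffs are 3, 3, 5, 11, 1, so Entrant commits to E4. Subgame-perfect outcome: (Soft, E4) with payoffs (12, 11).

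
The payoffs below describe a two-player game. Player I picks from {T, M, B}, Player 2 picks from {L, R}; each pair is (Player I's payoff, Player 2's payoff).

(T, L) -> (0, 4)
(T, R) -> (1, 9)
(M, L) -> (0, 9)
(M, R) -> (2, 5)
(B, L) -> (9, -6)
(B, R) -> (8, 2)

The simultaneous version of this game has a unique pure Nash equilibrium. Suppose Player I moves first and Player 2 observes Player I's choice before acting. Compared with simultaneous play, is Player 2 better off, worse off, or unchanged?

unchanged

Work backward from Player 2's decision.
- T: Player 2 compares 4, 9 and picks R; Player I would get 1.
- M: Player 2 compares 9, 5 and picks L; Player I would get 0.
- B: Player 2 compares -6, 2 and picks R; Player I would get 8.
Player I's induced payoffs are 1, 0, 8, so Player I commits to B. Subgame-perfect outcome: (B, R) with payoffs (8, 2).
For the simultaneous game, intersect best replies.
Player I's best replies: L→B; R→B.
Player 2's best replies: T→R; M→L; B→R.
Only (B, R) has each player best-responding; Nash payoffs (8, 2).
Player 2 earns 2 sequentially versus 2 at the Nash outcome: unchanged.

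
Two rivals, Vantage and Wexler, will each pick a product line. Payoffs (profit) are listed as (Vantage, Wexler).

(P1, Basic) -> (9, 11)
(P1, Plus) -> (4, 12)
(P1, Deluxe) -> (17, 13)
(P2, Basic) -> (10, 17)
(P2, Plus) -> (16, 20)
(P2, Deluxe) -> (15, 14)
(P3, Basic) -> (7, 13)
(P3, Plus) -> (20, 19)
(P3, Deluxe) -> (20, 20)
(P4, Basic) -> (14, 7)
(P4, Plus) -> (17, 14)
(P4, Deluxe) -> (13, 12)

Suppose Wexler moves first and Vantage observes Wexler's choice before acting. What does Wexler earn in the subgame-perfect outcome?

20

Vantage best-responds to each possible Wexler move:
- Basic: BR = P4, leader payoff 7.
- Plus: BR = P3, leader payoff 19.
- Deluxe: BR = P3, leader payoff 20.
Among 7, 19, 20, the best is 20 at Deluxe. Subgame-perfect outcome: (P3, Deluxe) with payoffs (20, 20).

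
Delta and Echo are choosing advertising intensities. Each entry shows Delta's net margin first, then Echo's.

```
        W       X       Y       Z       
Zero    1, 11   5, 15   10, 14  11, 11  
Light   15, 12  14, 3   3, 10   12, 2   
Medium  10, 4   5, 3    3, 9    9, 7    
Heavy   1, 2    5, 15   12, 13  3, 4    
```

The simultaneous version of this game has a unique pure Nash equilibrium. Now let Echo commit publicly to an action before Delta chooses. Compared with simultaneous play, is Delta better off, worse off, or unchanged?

worse off

Solve by backward induction (Echo leads).
- W → Delta plays Light (best of 1, 15, 10, 1); Echo gets 12.
- X → Delta plays Light (best of 5, 14, 5, 5); Echo gets 3.
- Y → Delta plays Heavy (best of 10, 3, 3, 12); Echo gets 13.
- Z → Delta plays Light (best of 11, 12, 9, 3); Echo gets 2.
Maximizing over 12, 3, 13, 2, Echo chooses Y. Subgame-perfect outcome: (Heavy, Y) with payoffs (12, 13).
Under simultaneous play:
Delta's best replies: W→Light; X→Light; Y→Heavy; Z→Light.
Echo's best replies: Zero→X; Light→W; Medium→Y; Heavy→X.
The unique mutual best reply is (Light, W), giving (15, 12).
Delta earns 12 sequentially versus 15 at the Nash outcome: worse off.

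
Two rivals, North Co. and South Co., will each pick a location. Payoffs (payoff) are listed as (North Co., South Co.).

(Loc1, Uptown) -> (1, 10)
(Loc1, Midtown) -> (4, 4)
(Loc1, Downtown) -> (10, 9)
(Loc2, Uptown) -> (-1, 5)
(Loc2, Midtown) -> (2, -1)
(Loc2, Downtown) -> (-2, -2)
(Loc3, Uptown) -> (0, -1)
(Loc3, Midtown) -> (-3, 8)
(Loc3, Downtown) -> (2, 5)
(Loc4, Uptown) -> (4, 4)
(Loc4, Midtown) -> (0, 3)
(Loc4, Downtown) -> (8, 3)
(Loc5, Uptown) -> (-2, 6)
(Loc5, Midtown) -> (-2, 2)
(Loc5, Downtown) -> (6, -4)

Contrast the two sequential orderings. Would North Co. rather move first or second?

If North Co. leads: South Co.'s best replies are Loc1→Uptown, Loc2→Uptown, Loc3→Midtown, Loc4→Uptown, Loc5→Uptown; North Co.'s induced payoffs 1, -1, -3, 4, -2; outcome (Loc4, Uptown), payoffs (4, 4).
If South Co. leads: North Co.'s best replies are Uptown→Loc4, Midtown→Loc1, Downtown→Loc1; South Co.'s induced payoffs 4, 4, 9; outcome (Loc1, Downtown), payoffs (10, 9).
North Co. gets 4 moving first and 10 moving second, so North Co. prefers to move second.

second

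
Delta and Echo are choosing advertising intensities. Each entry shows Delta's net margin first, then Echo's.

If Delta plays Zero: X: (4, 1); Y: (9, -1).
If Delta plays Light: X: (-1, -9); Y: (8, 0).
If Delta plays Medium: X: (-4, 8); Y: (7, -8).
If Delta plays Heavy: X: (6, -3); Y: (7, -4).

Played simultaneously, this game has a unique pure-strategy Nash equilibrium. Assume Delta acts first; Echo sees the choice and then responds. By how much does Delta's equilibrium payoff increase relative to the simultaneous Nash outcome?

2

Work backward from Echo's decision.
- Zero → Echo plays X (best of 1, -1); Delta gets 4.
- Light → Echo plays Y (best of -9, 0); Delta gets 8.
- Medium → Echo plays X (best of 8, -8); Delta gets -4.
- Heavy → Echo plays X (best of -3, -4); Delta gets 6.
Delta's induced payoffs are 4, 8, -4, 6, so Delta commits to Light. Subgame-perfect outcome: (Light, Y) with payoffs (8, 0).
For the simultaneous game, intersect best replies.
Delta's best replies: X→Heavy; Y→Zero.
Echo's best replies: Zero→X; Light→Y; Medium→X; Heavy→X.
The unique mutual best reply is (Heavy, X), giving (6, -3).
Delta's commitment gain: 8 − 6 = 2.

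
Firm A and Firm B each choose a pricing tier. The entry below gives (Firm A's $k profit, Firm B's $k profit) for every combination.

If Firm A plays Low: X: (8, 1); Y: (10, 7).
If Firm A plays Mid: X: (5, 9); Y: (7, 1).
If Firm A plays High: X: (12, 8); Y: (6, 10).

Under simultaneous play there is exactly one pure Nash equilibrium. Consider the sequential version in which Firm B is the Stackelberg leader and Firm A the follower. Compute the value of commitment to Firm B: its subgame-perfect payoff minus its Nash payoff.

1

Solve by backward induction (Firm B leads).
- X: BR = High, leader payoff 8.
- Y: BR = Low, leader payoff 7.
Among 8, 7, the best is 8 at X. Subgame-perfect outcome: (High, X) with payoffs (12, 8).
For the simultaneous game, intersect best replies.
Firm A's best replies: X→High; Y→Low.
Firm B's best replies: Low→Y; Mid→X; High→Y.
The unique mutual best reply is (Low, Y), giving (10, 7).
Firm B's commitment gain: 8 − 7 = 1.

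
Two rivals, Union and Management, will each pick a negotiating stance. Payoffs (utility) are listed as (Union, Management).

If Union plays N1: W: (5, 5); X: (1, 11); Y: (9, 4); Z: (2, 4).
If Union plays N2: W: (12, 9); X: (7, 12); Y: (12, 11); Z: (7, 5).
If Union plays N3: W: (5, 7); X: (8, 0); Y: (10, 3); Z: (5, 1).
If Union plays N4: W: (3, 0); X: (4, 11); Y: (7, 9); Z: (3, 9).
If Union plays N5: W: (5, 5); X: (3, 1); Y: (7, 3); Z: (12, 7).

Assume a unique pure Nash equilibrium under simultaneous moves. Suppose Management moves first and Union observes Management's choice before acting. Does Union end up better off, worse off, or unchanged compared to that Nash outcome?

unchanged

Solve by backward induction (Management leads).
- W → Union plays N2 (best of 5, 12, 5, 3, 5); Management gets 9.
- X → Union plays N3 (best of 1, 7, 8, 4, 3); Management gets 0.
- Y → Union plays N2 (best of 9, 12, 10, 7, 7); Management gets 11.
- Z → Union plays N5 (best of 2, 7, 5, 3, 12); Management gets 7.
Among 9, 0, 11, 7, the best is 11 at Y. Subgame-perfect outcome: (N2, Y) with payoffs (12, 11).
Under simultaneous play:
Union's best replies: W→N2; X→N3; Y→N2; Z→N5.
Management's best replies: N1→X; N2→X; N3→W; N4→X; N5→Z.
Only (N5, Z) has each player best-responding; Nash payoffs (12, 7).
Union earns 12 sequentially versus 12 at the Nash outcome: unchanged.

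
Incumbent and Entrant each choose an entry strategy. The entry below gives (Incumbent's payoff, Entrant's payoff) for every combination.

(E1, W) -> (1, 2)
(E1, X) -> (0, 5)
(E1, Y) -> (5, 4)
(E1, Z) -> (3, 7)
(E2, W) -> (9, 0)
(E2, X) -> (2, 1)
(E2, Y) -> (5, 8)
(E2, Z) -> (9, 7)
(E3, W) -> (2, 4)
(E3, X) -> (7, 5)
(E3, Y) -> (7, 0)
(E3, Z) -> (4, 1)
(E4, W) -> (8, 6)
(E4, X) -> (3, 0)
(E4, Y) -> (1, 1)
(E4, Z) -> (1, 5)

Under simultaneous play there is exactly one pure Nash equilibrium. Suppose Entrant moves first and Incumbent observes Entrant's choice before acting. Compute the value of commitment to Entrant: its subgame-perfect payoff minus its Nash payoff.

2

Solve by backward induction (Entrant leads).
- W: BR = E2, leader payoff 0.
- X: BR = E3, leader payoff 5.
- Y: BR = E3, leader payoff 0.
- Z: BR = E2, leader payoff 7.
Entrant's induced payoffs are 0, 5, 0, 7, so Entrant commits to Z. Subgame-perfect outcome: (E2, Z) with payoffs (9, 7).
Now find the simultaneous Nash equilibrium.
Incumbent's best replies: W→E2; X→E3; Y→E3; Z→E2.
Entrant's best replies: E1→Z; E2→Y; E3→X; E4→W.
Only (E3, X) has each player best-responding; Nash payoffs (7, 5).
Entrant's commitment gain: 7 − 5 = 2.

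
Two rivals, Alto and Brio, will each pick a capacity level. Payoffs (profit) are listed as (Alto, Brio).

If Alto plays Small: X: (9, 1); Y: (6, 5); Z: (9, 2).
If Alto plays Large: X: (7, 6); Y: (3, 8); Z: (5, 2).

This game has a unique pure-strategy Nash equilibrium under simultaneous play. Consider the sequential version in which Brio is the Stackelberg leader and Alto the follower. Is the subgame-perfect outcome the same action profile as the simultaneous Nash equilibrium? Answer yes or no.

Work backward from Alto's decision.
- X → Alto plays Small (best of 9, 7); Brio gets 1.
- Y → Alto plays Small (best of 6, 3); Brio gets 5.
- Z → Alto plays Small (best of 9, 5); Brio gets 2.
Among 1, 5, 2, the best is 5 at Y. Subgame-perfect outcome: (Small, Y) with payoffs (6, 5).
Under simultaneous play:
Alto's best replies: X→Small; Y→Small; Z→Small.
Brio's best replies: Small→Y; Large→Y.
Only (Small, Y) has each player best-responding; Nash payoffs (6, 5).
Sequential outcome (Small, Y) coincides with the Nash profile (Small, Y).

yes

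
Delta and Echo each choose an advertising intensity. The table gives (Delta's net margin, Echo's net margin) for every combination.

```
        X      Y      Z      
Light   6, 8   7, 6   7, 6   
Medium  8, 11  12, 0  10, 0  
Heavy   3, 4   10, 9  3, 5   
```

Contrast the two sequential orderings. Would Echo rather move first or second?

If Delta leads: Echo's best replies are Light→X, Medium→X, Heavy→Y; Delta's induced payoffs 6, 8, 10; outcome (Heavy, Y), payoffs (10, 9).
If Echo leads: Delta's best replies are X→Medium, Y→Medium, Z→Medium; Echo's induced payoffs 11, 0, 0; outcome (Medium, X), payoffs (8, 11).
Echo gets 11 moving first and 9 moving second, so Echo prefers to move first.

first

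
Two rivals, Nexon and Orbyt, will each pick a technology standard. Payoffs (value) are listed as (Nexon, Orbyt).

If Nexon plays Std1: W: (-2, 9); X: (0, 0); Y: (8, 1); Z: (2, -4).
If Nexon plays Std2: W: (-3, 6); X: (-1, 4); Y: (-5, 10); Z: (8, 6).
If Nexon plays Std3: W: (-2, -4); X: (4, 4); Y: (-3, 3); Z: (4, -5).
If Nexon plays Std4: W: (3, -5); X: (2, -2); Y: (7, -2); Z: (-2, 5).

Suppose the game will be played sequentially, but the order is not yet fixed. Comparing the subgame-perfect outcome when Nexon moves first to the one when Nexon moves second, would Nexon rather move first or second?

second

If Nexon leads: Orbyt's best replies are Std1→W, Std2→Y, Std3→X, Std4→Z; Nexon's induced payoffs -2, -5, 4, -2; outcome (Std3, X), payoffs (4, 4).
If Orbyt leads: Nexon's best replies are W→Std4, X→Std3, Y→Std1, Z→Std2; Orbyt's induced payoffs -5, 4, 1, 6; outcome (Std2, Z), payoffs (8, 6).
Nexon gets 4 moving first and 8 moving second, so Nexon prefers to move second.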